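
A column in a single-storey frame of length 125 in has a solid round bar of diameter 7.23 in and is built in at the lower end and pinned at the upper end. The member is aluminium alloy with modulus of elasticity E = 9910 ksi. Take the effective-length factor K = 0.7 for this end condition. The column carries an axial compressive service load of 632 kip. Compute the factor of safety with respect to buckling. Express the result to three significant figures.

n ≈ 2.71

I = πd⁴/64 = π×7.23⁴/64 = 134.1 in⁴
Effective length L_e = K·L = 0.7 × 125 = 87.50 in
P_cr = π²EI / L_e² = π² × 9910×10³ × 134.1 / 87.50² = 1.713×10^6 lb
Factor of safety n = P_cr / P = 1713.5 / 632 = 2.71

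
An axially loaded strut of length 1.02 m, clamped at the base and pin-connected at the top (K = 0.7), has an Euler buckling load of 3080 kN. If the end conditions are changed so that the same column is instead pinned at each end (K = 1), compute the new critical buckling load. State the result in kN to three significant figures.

P_cr ∝ 1/K², so P_cr,new = P_cr,old × (K_old/K_new)² = 3080 × (0.7/1)²
= 3080 × 0.4900 = 1510 kN

P_cr ≈ 1510 kN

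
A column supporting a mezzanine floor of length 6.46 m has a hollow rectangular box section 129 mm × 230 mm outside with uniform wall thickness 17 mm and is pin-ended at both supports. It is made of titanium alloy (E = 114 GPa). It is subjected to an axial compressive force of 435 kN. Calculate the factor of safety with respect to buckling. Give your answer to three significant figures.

n ≈ 1.68

Inner dimensions: h_i = 230 − 2×17 = 196.0 mm, b_i = 129 − 2×17 = 95.00 mm
Weak-axis I_min = (h_o·b_o³ − h_i·b_i³)/12 with b_o = 129, b_i = 95.00 mm (shorter outer/inner sides).
I_min = (230×129³ − 196.0×95.00³)/12 = 2.714×10^7 mm⁴
I = 2.714×10^7 mm⁴ = 2.714×10^-5 m⁴
Effective length L_e = K·L = 1 × 6.46 = 6.460 m
P_cr = π²EI / L_e² = π² × 114×10⁹ × 2.714×10^-5 / 6.460² = 7.318×10^5 N
Factor of safety n = P_cr / P = 731.76 / 435 = 1.68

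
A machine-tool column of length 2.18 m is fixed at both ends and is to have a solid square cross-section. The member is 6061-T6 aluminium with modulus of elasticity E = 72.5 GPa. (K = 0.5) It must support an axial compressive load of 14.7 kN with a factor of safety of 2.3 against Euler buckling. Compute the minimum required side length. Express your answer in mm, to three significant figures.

a ≈ 28.6 mm

Required P_cr = n·P = 2.3 × 14.7 = 33.81 kN
L_e = K·L = 0.5 × 2.18 = 1.090 m
Required I = P_cr·L_e²/(π²E) = 3.381×10^4 × 1.090² / (π² × 7.25×10^10) = 5.614×10^-8 m⁴
I_req = 5.614×10^4 mm⁴
Solid square: I = a⁴/12  ⇒  a = (12I)^(1/4) = (12×5.614×10^4)^(1/4) = 28.6 mm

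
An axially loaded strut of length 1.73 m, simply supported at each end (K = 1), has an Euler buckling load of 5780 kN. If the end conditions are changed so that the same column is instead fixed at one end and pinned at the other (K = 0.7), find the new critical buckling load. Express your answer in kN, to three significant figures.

P_cr ≈ 11800 kN

P_cr ∝ 1/K², so P_cr,new = P_cr,old × (K_old/K_new)² = 5780 × (1/0.7)²
= 5780 × 2.041 = 11800 kN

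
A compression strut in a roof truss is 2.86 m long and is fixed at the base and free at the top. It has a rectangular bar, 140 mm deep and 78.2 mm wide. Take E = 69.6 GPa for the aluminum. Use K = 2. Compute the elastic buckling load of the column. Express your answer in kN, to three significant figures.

P_cr ≈ 117 kN

Buckling occurs about the weak axis: I_min = h·b³/12 with b = 78.2 mm (the shorter side).
I_min = 140×78.2³/12 = 5.579×10^6 mm⁴
I = 5.579×10^6 mm⁴ = 5.579×10^-6 m⁴
Effective length L_e = K·L = 2 × 2.86 = 5.720 m
P_cr = π²EI / L_e² = π² × 69.6×10⁹ × 5.579×10^-6 / 5.720² = 1.171×10^5 N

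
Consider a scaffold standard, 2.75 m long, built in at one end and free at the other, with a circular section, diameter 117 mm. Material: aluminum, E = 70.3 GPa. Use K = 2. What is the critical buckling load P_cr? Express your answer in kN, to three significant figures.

P_cr ≈ 211 kN

I = πd⁴/64 = π×117⁴/64 = 9.198×10^6 mm⁴
I = 9.198×10^6 mm⁴ = 9.198×10^-6 m⁴
Effective length L_e = K·L = 2 × 2.75 = 5.500 m
P_cr = π²EI / L_e² = π² × 70.3×10⁹ × 9.198×10^-6 / 5.500² = 2.110×10^5 N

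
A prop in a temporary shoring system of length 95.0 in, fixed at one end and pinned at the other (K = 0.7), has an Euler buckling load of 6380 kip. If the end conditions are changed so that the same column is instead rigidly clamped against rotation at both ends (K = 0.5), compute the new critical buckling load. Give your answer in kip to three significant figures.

P_cr ≈ 12500 kip

P_cr ∝ 1/K², so P_cr,new = P_cr,old × (K_old/K_new)² = 6380 × (0.7/0.5)²
= 6380 × 1.960 = 12500 kip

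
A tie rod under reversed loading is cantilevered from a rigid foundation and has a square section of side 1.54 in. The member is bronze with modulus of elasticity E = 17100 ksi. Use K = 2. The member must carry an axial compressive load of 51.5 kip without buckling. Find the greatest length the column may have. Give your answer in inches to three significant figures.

I = a⁴/12 = 1.54⁴/12 = 0.4687 in⁴
At the buckling limit P_cr = P = 5.150×10^4 lb
From P_cr = π²EI/(K·L)²:  L = (1/K)·√(π²EI/P_cr) = (1/2)·√(π²×1.71×10^7×0.4687/5.150×10^4)
L = 19.6 in

L_max ≈ 19.6 in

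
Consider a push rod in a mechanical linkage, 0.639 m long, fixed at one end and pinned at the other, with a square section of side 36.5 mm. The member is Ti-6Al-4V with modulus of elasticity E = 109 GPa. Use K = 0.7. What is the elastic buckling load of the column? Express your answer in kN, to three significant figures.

I = a⁴/12 = 36.5⁴/12 = 1.479×10^5 mm⁴
I = 1.479×10^5 mm⁴ = 1.479×10^-7 m⁴
Effective length L_e = K·L = 0.7 × 0.639 = 0.4473 m
P_cr = π²EI / L_e² = π² × 109×10⁹ × 1.479×10^-7 / 0.4473² = 7.953×10^5 N

P_cr ≈ 795 kN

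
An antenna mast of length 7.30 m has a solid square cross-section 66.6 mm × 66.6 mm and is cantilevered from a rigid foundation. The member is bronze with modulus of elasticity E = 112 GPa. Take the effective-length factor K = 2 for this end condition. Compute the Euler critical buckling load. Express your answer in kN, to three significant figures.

P_cr ≈ 8.50 kN

I = a⁴/12 = 66.6⁴/12 = 1.640×10^6 mm⁴
I = 1.640×10^6 mm⁴ = 1.640×10^-6 m⁴
Effective length L_e = K·L = 2 × 7.30 = 14.60 m
P_cr = π²EI / L_e² = π² × 112×10⁹ × 1.640×10^-6 / 14.60² = 8.502×10^3 N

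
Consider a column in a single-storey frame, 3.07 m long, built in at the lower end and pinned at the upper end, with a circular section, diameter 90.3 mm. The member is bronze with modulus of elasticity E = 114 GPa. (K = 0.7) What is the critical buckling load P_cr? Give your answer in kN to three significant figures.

I = πd⁴/64 = π×90.3⁴/64 = 3.264×10^6 mm⁴
I = 3.264×10^6 mm⁴ = 3.264×10^-6 m⁴
Effective length L_e = K·L = 0.7 × 3.07 = 2.149 m
P_cr = π²EI / L_e² = π² × 114×10⁹ × 3.264×10^-6 / 2.149² = 7.952×10^5 N

P_cr ≈ 795 kN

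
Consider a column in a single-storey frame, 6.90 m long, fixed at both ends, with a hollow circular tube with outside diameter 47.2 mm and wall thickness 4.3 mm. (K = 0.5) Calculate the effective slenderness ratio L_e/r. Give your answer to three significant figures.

λ ≈ 226

Inner diameter d_i = 47.2 − 2×4.3 = 38.60 mm
I = π(d_o⁴ − d_i⁴)/64 = π(47.2⁴ − 38.60⁴)/64 = 1.347×10^5 mm⁴
A = 579.5 mm²;  r_min = √(I/A) = √(1.347×10^5/579.5) = 15.24 mm
L_e = K·L = 0.5 × 6.90 m = 3.450 m = 3450.0 mm
λ = L_e / r_min = 3450.0 / 15.24 = 226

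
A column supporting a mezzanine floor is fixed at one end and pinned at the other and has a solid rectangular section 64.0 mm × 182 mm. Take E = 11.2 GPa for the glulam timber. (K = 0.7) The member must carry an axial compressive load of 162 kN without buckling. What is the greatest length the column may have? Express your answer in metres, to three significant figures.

L_max ≈ 2.35 m

Buckling occurs about the weak axis: I_min = h·b³/12 with b = 64.0 mm (the shorter side).
I_min = 182×64.0³/12 = 3.976×10^6 mm⁴
I = 3.976×10^-6 m⁴
At the buckling limit P_cr = P = 1.620×10^5 N
From P_cr = π²EI/(K·L)²:  L = (1/K)·√(π²EI/P_cr) = (1/0.7)·√(π²×1.12×10^10×3.976×10^-6/1.620×10^5)
L = 2.35 m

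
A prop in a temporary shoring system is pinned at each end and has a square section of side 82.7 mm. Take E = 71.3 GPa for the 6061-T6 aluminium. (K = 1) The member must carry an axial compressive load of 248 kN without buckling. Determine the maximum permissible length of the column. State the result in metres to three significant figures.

L_max ≈ 3.33 m

I = a⁴/12 = 82.7⁴/12 = 3.898×10^6 mm⁴
I = 3.898×10^-6 m⁴
At the buckling limit P_cr = P = 2.480×10^5 N
From P_cr = π²EI/(K·L)²:  L = (1/K)·√(π²EI/P_cr) = (1/1)·√(π²×7.13×10^10×3.898×10^-6/2.480×10^5)
L = 3.33 m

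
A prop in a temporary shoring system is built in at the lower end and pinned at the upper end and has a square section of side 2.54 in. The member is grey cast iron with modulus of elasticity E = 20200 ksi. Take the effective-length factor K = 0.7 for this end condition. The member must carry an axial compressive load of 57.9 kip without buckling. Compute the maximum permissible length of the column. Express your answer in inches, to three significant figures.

I = a⁴/12 = 2.54⁴/12 = 3.469 in⁴
At the buckling limit P_cr = P = 5.790×10^4 lb
From P_cr = π²EI/(K·L)²:  L = (1/K)·√(π²EI/P_cr) = (1/0.7)·√(π²×2.02×10^7×3.469/5.790×10^4)
L = 156 in

L_max ≈ 156 in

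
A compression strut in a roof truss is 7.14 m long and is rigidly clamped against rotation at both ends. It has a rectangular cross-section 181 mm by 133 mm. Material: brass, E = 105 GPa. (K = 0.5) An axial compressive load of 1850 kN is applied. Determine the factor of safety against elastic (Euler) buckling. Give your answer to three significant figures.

Buckling occurs about the weak axis: I_min = h·b³/12 with b = 133 mm (the shorter side).
I_min = 181×133³/12 = 3.549×10^7 mm⁴
I = 3.549×10^7 mm⁴ = 3.549×10^-5 m⁴
Effective length L_e = K·L = 0.5 × 7.14 = 3.570 m
P_cr = π²EI / L_e² = π² × 105×10⁹ × 3.549×10^-5 / 3.570² = 2.885×10^6 N
Factor of safety n = P_cr / P = 2885.4 / 1850 = 1.56

n ≈ 1.56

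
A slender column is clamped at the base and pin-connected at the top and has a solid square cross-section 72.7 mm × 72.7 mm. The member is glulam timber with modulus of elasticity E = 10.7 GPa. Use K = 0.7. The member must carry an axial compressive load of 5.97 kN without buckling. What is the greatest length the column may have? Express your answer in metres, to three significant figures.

L_max ≈ 9.17 m

I = a⁴/12 = 72.7⁴/12 = 2.328×10^6 mm⁴
I = 2.328×10^-6 m⁴
At the buckling limit P_cr = P = 5.970×10^3 N
From P_cr = π²EI/(K·L)²:  L = (1/K)·√(π²EI/P_cr) = (1/0.7)·√(π²×1.07×10^10×2.328×10^-6/5.970×10^3)
L = 9.17 m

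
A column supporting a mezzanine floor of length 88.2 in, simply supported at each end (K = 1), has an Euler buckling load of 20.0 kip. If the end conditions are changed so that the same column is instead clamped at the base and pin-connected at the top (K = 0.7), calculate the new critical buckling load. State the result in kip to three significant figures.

P_cr ∝ 1/K², so P_cr,new = P_cr,old × (K_old/K_new)² = 20.0 × (1/0.7)²
= 20.0 × 2.041 = 40.8 kip

P_cr ≈ 40.8 kip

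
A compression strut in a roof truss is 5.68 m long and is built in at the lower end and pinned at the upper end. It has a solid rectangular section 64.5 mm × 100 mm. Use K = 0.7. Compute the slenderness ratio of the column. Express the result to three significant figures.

λ ≈ 214

For a rectangle r_min = b/√12 = 64.5/√12 = 18.62 mm
L_e = K·L = 0.7 × 5.68 m = 3.976 m = 3976.0 mm
λ = L_e / r_min = 3976.0 / 18.62 = 214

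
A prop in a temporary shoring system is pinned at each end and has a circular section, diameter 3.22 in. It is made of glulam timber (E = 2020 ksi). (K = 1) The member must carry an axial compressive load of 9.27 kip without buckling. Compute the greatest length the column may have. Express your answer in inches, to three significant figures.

L_max ≈ 107 in

I = πd⁴/64 = π×3.22⁴/64 = 5.277 in⁴
At the buckling limit P_cr = P = 9.270×10^3 lb
From P_cr = π²EI/(K·L)²:  L = (1/K)·√(π²EI/P_cr) = (1/1)·√(π²×2.02×10^6×5.277/9.270×10^3)
L = 107 in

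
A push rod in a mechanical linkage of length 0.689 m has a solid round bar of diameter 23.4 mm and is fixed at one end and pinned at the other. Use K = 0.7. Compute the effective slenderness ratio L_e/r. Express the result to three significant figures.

λ ≈ 82.4

For a solid circle r = d/4 = 23.4/4 = 5.850 mm
L_e = K·L = 0.7 × 0.689 m = 0.4823 m = 482.30 mm
λ = L_e / r_min = 482.30 / 5.850 = 82.4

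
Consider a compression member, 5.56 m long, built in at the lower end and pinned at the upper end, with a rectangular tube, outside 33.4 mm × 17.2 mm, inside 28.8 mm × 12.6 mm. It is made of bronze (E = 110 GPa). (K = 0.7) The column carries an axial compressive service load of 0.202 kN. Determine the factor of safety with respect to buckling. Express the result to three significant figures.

n ≈ 3.32

Weak-axis I_min = (h_o·b_o³ − h_i·b_i³)/12 with b_o = 17.2, b_i = 12.60 mm (shorter outer/inner sides).
I_min = (33.4×17.2³ − 28.80×12.60³)/12 = 9.362×10^3 mm⁴
I = 9.362×10^3 mm⁴ = 9.362×10^-9 m⁴
Effective length L_e = K·L = 0.7 × 5.56 = 3.892 m
P_cr = π²EI / L_e² = π² × 110×10⁹ × 9.362×10^-9 / 3.892² = 671.0 N
Factor of safety n = P_cr / P = 0.67099 / 0.202 = 3.32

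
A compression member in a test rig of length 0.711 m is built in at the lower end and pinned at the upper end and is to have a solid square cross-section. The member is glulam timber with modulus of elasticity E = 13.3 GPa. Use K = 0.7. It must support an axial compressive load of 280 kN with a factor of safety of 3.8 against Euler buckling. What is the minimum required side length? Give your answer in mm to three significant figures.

Required P_cr = n·P = 3.8 × 280 = 1064 kN
L_e = K·L = 0.7 × 0.711 = 0.4977 m
Required I = P_cr·L_e²/(π²E) = 1.064×10^6 × 0.4977² / (π² × 1.33×10^10) = 2.008×10^-6 m⁴
I_req = 2.008×10^6 mm⁴
Solid square: I = a⁴/12  ⇒  a = (12I)^(1/4) = (12×2.008×10^6)^(1/4) = 70.1 mm

a ≈ 70.1 mm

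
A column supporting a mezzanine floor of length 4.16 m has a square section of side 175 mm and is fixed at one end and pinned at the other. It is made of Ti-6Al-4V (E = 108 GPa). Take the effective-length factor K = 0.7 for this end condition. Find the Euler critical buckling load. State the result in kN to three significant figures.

P_cr ≈ 9820 kN

I = a⁴/12 = 175⁴/12 = 7.816×10^7 mm⁴
I = 7.816×10^7 mm⁴ = 7.816×10^-5 m⁴
Effective length L_e = K·L = 0.7 × 4.16 = 2.912 m
P_cr = π²EI / L_e² = π² × 108×10⁹ × 7.816×10^-5 / 2.912² = 9.825×10^6 N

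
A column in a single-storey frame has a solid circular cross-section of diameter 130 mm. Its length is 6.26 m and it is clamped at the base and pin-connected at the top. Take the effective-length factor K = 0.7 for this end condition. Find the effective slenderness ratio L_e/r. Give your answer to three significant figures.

λ ≈ 135

I = πd⁴/64 = π×130⁴/64 = 1.402×10^7 mm⁴
A = 1.327×10^4 mm²;  r_min = √(I/A) = √(1.402×10^7/1.327×10^4) = 32.50 mm
L_e = K·L = 0.7 × 6.26 m = 4.382 m = 4382.0 mm
λ = L_e / r_min = 4382.0 / 32.50 = 135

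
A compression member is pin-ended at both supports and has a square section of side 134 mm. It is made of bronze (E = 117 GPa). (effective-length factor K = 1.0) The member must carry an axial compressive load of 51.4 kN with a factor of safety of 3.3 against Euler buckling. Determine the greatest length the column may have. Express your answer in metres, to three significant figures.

L_max ≈ 13.5 m

I = a⁴/12 = 134⁴/12 = 2.687×10^7 mm⁴
I = 2.687×10^-5 m⁴
Required critical load P_cr = n·P = 3.3 × 51.4 = 169.6 kN = 1.696×10^5 N
From P_cr = π²EI/(K·L)²:  L = (1/K)·√(π²EI/P_cr) = (1/1)·√(π²×1.17×10^11×2.687×10^-5/1.696×10^5)
L = 13.5 m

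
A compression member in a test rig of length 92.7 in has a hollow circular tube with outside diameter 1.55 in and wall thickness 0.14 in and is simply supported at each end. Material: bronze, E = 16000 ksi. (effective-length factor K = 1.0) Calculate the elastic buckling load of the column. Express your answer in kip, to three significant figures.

Inner diameter d_i = 1.55 − 2×0.14 = 1.270 in
I = π(d_o⁴ − d_i⁴)/64 = π(1.55⁴ − 1.270⁴)/64 = 0.1556 in⁴
Effective length L_e = K·L = 1 × 92.7 = 92.70 in
P_cr = π²EI / L_e² = π² × 16000×10³ × 0.1556 / 92.70² = 2.860×10^3 lb

P_cr ≈ 2.86 kip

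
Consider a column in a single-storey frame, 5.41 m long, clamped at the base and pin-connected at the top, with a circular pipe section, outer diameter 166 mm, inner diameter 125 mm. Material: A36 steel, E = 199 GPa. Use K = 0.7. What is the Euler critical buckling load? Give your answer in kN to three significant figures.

P_cr ≈ 3460 kN

d_o = 166 mm, d_i = 125 mm
I = π(d_o⁴ − d_i⁴)/64 = π(166⁴ − 125.0⁴)/64 = 2.529×10^7 mm⁴
I = 2.529×10^7 mm⁴ = 2.529×10^-5 m⁴
Effective length L_e = K·L = 0.7 × 5.41 = 3.787 m
P_cr = π²EI / L_e² = π² × 199×10⁹ × 2.529×10^-5 / 3.787² = 3.463×10^6 N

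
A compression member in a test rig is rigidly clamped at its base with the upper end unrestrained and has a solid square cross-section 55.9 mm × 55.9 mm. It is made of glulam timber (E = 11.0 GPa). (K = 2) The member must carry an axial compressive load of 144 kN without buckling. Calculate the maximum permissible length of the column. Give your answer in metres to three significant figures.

L_max ≈ 0.392 m

I = a⁴/12 = 55.9⁴/12 = 8.137×10^5 mm⁴
I = 8.137×10^-7 m⁴
At the buckling limit P_cr = P = 1.440×10^5 N
From P_cr = π²EI/(K·L)²:  L = (1/K)·√(π²EI/P_cr) = (1/2)·√(π²×1.10×10^10×8.137×10^-7/1.440×10^5)
L = 0.392 m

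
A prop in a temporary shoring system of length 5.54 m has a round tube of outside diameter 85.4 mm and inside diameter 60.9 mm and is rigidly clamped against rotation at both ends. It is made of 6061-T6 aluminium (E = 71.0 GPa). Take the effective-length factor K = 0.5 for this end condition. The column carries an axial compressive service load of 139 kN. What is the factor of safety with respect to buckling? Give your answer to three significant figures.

d_o = 85.4 mm, d_i = 60.9 mm
I = π(d_o⁴ − d_i⁴)/64 = π(85.4⁴ − 60.90⁴)/64 = 1.936×10^6 mm⁴
I = 1.936×10^6 mm⁴ = 1.936×10^-6 m⁴
Effective length L_e = K·L = 0.5 × 5.54 = 2.770 m
P_cr = π²EI / L_e² = π² × 71.0×10⁹ × 1.936×10^-6 / 2.770² = 1.768×10^5 N
Factor of safety n = P_cr / P = 176.79 / 139 = 1.27

n ≈ 1.27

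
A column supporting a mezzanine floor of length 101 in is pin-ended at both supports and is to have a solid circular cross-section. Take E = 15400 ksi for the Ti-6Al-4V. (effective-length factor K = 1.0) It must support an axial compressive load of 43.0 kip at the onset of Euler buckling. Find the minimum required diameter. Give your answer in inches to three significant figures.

L_e = K·L = 1 × 101 = 101.0 in
Required I = P_cr·L_e²/(π²E) = 4.300×10^4 × 101.0² / (π² × 1.54×10^7) = 2.886 in⁴
Solid circle: I = πd⁴/64  ⇒  d = (64I/π)^(1/4) = (64×2.886/π)^(1/4) = 2.77 in

d ≈ 2.77 in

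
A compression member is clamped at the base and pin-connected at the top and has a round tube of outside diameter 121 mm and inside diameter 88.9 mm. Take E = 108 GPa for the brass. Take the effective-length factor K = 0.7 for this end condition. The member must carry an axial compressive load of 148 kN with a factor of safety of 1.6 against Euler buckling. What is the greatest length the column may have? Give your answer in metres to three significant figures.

L_max ≈ 8.28 m

d_o = 121 mm, d_i = 88.9 mm
I = π(d_o⁴ − d_i⁴)/64 = π(121⁴ − 88.90⁴)/64 = 7.456×10^6 mm⁴
I = 7.456×10^-6 m⁴
Required critical load P_cr = n·P = 1.6 × 148 = 236.8 kN = 2.368×10^5 N
From P_cr = π²EI/(K·L)²:  L = (1/K)·√(π²EI/P_cr) = (1/0.7)·√(π²×1.08×10^11×7.456×10^-6/2.368×10^5)
L = 8.28 m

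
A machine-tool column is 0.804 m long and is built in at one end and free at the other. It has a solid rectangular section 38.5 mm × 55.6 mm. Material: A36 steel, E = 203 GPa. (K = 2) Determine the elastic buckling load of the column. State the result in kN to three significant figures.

Buckling occurs about the weak axis: I_min = h·b³/12 with b = 38.5 mm (the shorter side).
I_min = 55.6×38.5³/12 = 2.644×10^5 mm⁴
I = 2.644×10^5 mm⁴ = 2.644×10^-7 m⁴
Effective length L_e = K·L = 2 × 0.804 = 1.608 m
P_cr = π²EI / L_e² = π² × 203×10⁹ × 2.644×10^-7 / 1.608² = 2.049×10^5 N

P_cr ≈ 205 kN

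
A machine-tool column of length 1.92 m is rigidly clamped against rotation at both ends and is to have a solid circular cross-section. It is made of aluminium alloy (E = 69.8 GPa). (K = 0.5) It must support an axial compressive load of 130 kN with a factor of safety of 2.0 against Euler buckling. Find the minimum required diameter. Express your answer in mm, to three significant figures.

Required P_cr = n·P = 2.0 × 130 = 260.0 kN
L_e = K·L = 0.5 × 1.92 = 0.9600 m
Required I = P_cr·L_e²/(π²E) = 2.600×10^5 × 0.9600² / (π² × 6.98×10^10) = 3.478×10^-7 m⁴
I_req = 3.478×10^5 mm⁴
Solid circle: I = πd⁴/64  ⇒  d = (64I/π)^(1/4) = (64×3.478×10^5/π)^(1/4) = 51.6 mm

d ≈ 51.6 mm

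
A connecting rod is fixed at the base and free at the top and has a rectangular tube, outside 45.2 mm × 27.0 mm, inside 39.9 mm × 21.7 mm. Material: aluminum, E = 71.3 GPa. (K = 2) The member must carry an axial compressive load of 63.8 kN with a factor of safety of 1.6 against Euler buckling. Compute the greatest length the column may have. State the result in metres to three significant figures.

Weak-axis I_min = (h_o·b_o³ − h_i·b_i³)/12 with b_o = 27.0, b_i = 21.70 mm (shorter outer/inner sides).
I_min = (45.2×27.0³ − 39.90×21.70³)/12 = 4.016×10^4 mm⁴
I = 4.016×10^-8 m⁴
Required critical load P_cr = n·P = 1.6 × 63.8 = 102.1 kN = 1.021×10^5 N
From P_cr = π²EI/(K·L)²:  L = (1/K)·√(π²EI/P_cr) = (1/2)·√(π²×7.13×10^10×4.016×10^-8/1.021×10^5)
L = 0.263 m

L_max ≈ 0.263 m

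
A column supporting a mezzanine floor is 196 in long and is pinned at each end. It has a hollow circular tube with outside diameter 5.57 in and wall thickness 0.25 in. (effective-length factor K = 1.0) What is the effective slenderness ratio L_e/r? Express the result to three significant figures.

Inner diameter d_i = 5.57 − 2×0.25 = 5.070 in
I = π(d_o⁴ − d_i⁴)/64 = π(5.57⁴ − 5.070⁴)/64 = 14.81 in⁴
A = 4.178 in²;  r_min = √(I/A) = √(14.81/4.178) = 1.883 in
L_e = K·L = 1 × 196 = 196.0 in
λ = L_e / r_min = 196.00 / 1.883 = 104

λ ≈ 104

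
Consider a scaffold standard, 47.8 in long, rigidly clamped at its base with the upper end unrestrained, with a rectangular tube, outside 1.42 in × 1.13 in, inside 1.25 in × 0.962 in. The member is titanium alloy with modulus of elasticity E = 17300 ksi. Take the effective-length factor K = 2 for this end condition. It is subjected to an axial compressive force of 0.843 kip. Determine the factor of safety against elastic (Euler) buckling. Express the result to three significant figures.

Weak-axis I_min = (h_o·b_o³ − h_i·b_i³)/12 with b_o = 1.13, b_i = 0.9620 in (shorter outer/inner sides).
I_min = (1.42×1.13³ − 1.250×0.9620³)/12 = 7.801×10^-2 in⁴
Effective length L_e = K·L = 2 × 47.8 = 95.60 in
P_cr = π²EI / L_e² = π² × 17300×10³ × 7.801×10^-2 / 95.60² = 1.457×10^3 lb
Factor of safety n = P_cr / P = 1.4573 / 0.843 = 1.73

n ≈ 1.73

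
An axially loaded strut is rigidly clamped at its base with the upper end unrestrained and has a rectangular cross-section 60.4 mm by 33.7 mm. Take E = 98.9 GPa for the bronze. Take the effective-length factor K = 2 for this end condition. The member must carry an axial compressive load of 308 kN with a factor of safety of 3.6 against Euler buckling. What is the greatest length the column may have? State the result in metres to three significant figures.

L_max ≈ 0.206 m

Buckling occurs about the weak axis: I_min = h·b³/12 with b = 33.7 mm (the shorter side).
I_min = 60.4×33.7³/12 = 1.926×10^5 mm⁴
I = 1.926×10^-7 m⁴
Required critical load P_cr = n·P = 3.6 × 308 = 1109 kN = 1.109×10^6 N
From P_cr = π²EI/(K·L)²:  L = (1/K)·√(π²EI/P_cr) = (1/2)·√(π²×9.89×10^10×1.926×10^-7/1.109×10^6)
L = 0.206 m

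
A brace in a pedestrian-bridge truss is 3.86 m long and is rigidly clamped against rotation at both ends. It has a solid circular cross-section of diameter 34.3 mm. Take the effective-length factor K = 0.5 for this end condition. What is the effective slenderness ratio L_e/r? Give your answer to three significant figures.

For a solid circle r = d/4 = 34.3/4 = 8.575 mm
L_e = K·L = 0.5 × 3.86 m = 1.930 m = 1930.0 mm
λ = L_e / r_min = 1930.0 / 8.575 = 225

λ ≈ 225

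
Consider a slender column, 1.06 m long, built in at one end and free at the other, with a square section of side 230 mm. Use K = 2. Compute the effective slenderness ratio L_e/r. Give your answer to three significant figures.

λ ≈ 31.9

I = a⁴/12 = 230⁴/12 = 2.332×10^8 mm⁴
A = 5.290×10^4 mm²;  r_min = √(I/A) = √(2.332×10^8/5.290×10^4) = 66.40 mm
L_e = K·L = 2 × 1.06 m = 2.120 m = 2120.0 mm
λ = L_e / r_min = 2120.0 / 66.40 = 31.9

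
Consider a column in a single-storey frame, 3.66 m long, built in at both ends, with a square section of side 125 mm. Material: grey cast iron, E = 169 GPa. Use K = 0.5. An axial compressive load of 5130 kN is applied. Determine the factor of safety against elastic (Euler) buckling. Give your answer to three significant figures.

n ≈ 1.98

I = a⁴/12 = 125⁴/12 = 2.035×10^7 mm⁴
I = 2.035×10^7 mm⁴ = 2.035×10^-5 m⁴
Effective length L_e = K·L = 0.5 × 3.66 = 1.830 m
P_cr = π²EI / L_e² = π² × 169×10⁹ × 2.035×10^-5 / 1.830² = 1.013×10^7 N
Factor of safety n = P_cr / P = 10133 / 5130 = 1.98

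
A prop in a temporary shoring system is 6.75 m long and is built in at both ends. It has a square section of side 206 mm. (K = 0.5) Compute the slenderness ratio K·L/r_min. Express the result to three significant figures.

I = a⁴/12 = 206⁴/12 = 1.501×10^8 mm⁴
A = 4.244×10^4 mm²;  r_min = √(I/A) = √(1.501×10^8/4.244×10^4) = 59.47 mm
L_e = K·L = 0.5 × 6.75 m = 3.375 m = 3375.0 mm
λ = L_e / r_min = 3375.0 / 59.47 = 56.8

λ ≈ 56.8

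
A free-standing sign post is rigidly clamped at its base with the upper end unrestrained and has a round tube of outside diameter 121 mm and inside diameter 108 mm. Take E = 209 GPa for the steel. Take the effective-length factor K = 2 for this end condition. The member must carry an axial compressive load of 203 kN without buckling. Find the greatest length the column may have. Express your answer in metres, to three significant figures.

d_o = 121 mm, d_i = 108 mm
I = π(d_o⁴ − d_i⁴)/64 = π(121⁴ − 108.0⁴)/64 = 3.844×10^6 mm⁴
I = 3.844×10^-6 m⁴
At the buckling limit P_cr = P = 2.030×10^5 N
From P_cr = π²EI/(K·L)²:  L = (1/K)·√(π²EI/P_cr) = (1/2)·√(π²×2.09×10^11×3.844×10^-6/2.030×10^5)
L = 3.12 m

L_max ≈ 3.12 m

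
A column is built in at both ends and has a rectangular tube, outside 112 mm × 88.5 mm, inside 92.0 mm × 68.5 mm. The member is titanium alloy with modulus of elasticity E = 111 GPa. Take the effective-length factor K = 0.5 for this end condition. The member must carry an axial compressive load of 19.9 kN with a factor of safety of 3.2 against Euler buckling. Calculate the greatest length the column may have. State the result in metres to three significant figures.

Weak-axis I_min = (h_o·b_o³ − h_i·b_i³)/12 with b_o = 88.5, b_i = 68.50 mm (shorter outer/inner sides).
I_min = (112×88.5³ − 92.00×68.50³)/12 = 4.005×10^6 mm⁴
I = 4.005×10^-6 m⁴
Required critical load P_cr = n·P = 3.2 × 19.9 = 63.68 kN = 6.368×10^4 N
From P_cr = π²EI/(K·L)²:  L = (1/K)·√(π²EI/P_cr) = (1/0.5)·√(π²×1.11×10^11×4.005×10^-6/6.368×10^4)
L = 16.6 m

L_max ≈ 16.6 m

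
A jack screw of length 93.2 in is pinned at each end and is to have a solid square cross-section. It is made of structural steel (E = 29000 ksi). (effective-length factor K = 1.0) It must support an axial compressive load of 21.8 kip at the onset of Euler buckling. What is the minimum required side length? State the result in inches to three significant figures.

L_e = K·L = 1 × 93.2 = 93.20 in
Required I = P_cr·L_e²/(π²E) = 2.180×10^4 × 93.20² / (π² × 2.90×10^7) = 0.6616 in⁴
Solid square: I = a⁴/12  ⇒  a = (12I)^(1/4) = (12×0.6616)^(1/4) = 1.68 in

a ≈ 1.68 in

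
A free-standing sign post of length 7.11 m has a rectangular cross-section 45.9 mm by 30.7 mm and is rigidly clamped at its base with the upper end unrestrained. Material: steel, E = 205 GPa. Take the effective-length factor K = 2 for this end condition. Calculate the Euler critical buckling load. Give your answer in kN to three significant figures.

P_cr ≈ 1.11 kN

Buckling occurs about the weak axis: I_min = h·b³/12 with b = 30.7 mm (the shorter side).
I_min = 45.9×30.7³/12 = 1.107×10^5 mm⁴
I = 1.107×10^5 mm⁴ = 1.107×10^-7 m⁴
Effective length L_e = K·L = 2 × 7.11 = 14.22 m
P_cr = π²EI / L_e² = π² × 205×10⁹ × 1.107×10^-7 / 14.22² = 1.107×10^3 N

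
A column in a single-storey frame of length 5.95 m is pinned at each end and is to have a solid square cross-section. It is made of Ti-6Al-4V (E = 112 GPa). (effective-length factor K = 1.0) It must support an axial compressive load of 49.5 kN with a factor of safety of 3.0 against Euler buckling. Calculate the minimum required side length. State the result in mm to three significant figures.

Required P_cr = n·P = 3.0 × 49.5 = 148.5 kN
L_e = K·L = 1 × 5.95 = 5.950 m
Required I = P_cr·L_e²/(π²E) = 1.485×10^5 × 5.950² / (π² × 1.12×10^11) = 4.756×10^-6 m⁴
I_req = 4.756×10^6 mm⁴
Solid square: I = a⁴/12  ⇒  a = (12I)^(1/4) = (12×4.756×10^6)^(1/4) = 86.9 mm

a ≈ 86.9 mm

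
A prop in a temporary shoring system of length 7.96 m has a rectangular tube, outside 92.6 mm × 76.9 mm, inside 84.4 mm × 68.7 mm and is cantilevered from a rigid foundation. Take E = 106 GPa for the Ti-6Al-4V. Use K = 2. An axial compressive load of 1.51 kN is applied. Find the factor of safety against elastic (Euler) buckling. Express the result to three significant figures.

Weak-axis I_min = (h_o·b_o³ − h_i·b_i³)/12 with b_o = 76.9, b_i = 68.70 mm (shorter outer/inner sides).
I_min = (92.6×76.9³ − 84.40×68.70³)/12 = 1.229×10^6 mm⁴
I = 1.229×10^6 mm⁴ = 1.229×10^-6 m⁴
Effective length L_e = K·L = 2 × 7.96 = 15.92 m
P_cr = π²EI / L_e² = π² × 106×10⁹ × 1.229×10^-6 / 15.92² = 5.072×10^3 N
Factor of safety n = P_cr / P = 5.0718 / 1.51 = 3.36

n ≈ 3.36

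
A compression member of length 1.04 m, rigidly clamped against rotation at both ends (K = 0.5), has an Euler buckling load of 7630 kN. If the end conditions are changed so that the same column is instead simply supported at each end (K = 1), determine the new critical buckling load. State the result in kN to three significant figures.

P_cr ≈ 1910 kN

P_cr ∝ 1/K², so P_cr,new = P_cr,old × (K_old/K_new)² = 7630 × (0.5/1)²
= 7630 × 0.2500 = 1910 kN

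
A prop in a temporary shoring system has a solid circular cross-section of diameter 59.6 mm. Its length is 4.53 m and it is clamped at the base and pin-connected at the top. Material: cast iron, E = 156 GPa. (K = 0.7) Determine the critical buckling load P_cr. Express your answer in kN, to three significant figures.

P_cr ≈ 94.8 kN

I = πd⁴/64 = π×59.6⁴/64 = 6.194×10^5 mm⁴
I = 6.194×10^5 mm⁴ = 6.194×10^-7 m⁴
Effective length L_e = K·L = 0.7 × 4.53 = 3.171 m
P_cr = π²EI / L_e² = π² × 156×10⁹ × 6.194×10^-7 / 3.171² = 9.484×10^4 N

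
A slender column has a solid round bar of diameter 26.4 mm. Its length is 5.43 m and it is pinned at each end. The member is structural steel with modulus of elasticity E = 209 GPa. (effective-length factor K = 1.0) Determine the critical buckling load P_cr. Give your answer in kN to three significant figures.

P_cr ≈ 1.67 kN

I = πd⁴/64 = π×26.4⁴/64 = 2.384×10^4 mm⁴
I = 2.384×10^4 mm⁴ = 2.384×10^-8 m⁴
Effective length L_e = K·L = 1 × 5.43 = 5.430 m
P_cr = π²EI / L_e² = π² × 209×10⁹ × 2.384×10^-8 / 5.430² = 1.668×10^3 N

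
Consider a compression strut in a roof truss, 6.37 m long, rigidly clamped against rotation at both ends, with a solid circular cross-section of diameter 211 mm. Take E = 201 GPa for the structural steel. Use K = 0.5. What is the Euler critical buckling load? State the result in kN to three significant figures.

I = πd⁴/64 = π×211⁴/64 = 9.730×10^7 mm⁴
I = 9.730×10^7 mm⁴ = 9.730×10^-5 m⁴
Effective length L_e = K·L = 0.5 × 6.37 = 3.185 m
P_cr = π²EI / L_e² = π² × 201×10⁹ × 9.730×10^-5 / 3.185² = 1.903×10^7 N

P_cr ≈ 19000 kN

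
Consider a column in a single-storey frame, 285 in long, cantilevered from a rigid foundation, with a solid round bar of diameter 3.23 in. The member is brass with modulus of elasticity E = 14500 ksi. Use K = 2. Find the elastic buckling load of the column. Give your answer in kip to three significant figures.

I = πd⁴/64 = π×3.23⁴/64 = 5.343 in⁴
Effective length L_e = K·L = 2 × 285 = 570.0 in
P_cr = π²EI / L_e² = π² × 14500×10³ × 5.343 / 570.0² = 2.353×10^3 lb

P_cr ≈ 2.35 kip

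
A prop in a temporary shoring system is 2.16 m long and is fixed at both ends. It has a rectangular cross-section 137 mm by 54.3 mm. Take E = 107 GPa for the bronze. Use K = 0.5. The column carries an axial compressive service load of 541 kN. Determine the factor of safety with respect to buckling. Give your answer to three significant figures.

Buckling occurs about the weak axis: I_min = h·b³/12 with b = 54.3 mm (the shorter side).
I_min = 137×54.3³/12 = 1.828×10^6 mm⁴
I = 1.828×10^6 mm⁴ = 1.828×10^-6 m⁴
Effective length L_e = K·L = 0.5 × 2.16 = 1.080 m
P_cr = π²EI / L_e² = π² × 107×10⁹ × 1.828×10^-6 / 1.080² = 1.655×10^6 N
Factor of safety n = P_cr / P = 1654.9 / 541 = 3.06

n ≈ 3.06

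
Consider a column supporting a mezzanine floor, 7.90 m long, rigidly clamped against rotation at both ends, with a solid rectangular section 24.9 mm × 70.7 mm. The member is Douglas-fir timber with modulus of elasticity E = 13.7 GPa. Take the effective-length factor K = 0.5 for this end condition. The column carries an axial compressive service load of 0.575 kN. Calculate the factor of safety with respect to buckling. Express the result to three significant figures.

n ≈ 1.37

Buckling occurs about the weak axis: I_min = h·b³/12 with b = 24.9 mm (the shorter side).
I_min = 70.7×24.9³/12 = 9.096×10^4 mm⁴
I = 9.096×10^4 mm⁴ = 9.096×10^-8 m⁴
Effective length L_e = K·L = 0.5 × 7.90 = 3.950 m
P_cr = π²EI / L_e² = π² × 13.7×10⁹ × 9.096×10^-8 / 3.950² = 788.2 N
Factor of safety n = P_cr / P = 0.78825 / 0.575 = 1.37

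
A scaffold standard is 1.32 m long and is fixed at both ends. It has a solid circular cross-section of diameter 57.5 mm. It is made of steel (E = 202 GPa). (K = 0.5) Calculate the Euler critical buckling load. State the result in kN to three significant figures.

I = πd⁴/64 = π×57.5⁴/64 = 5.366×10^5 mm⁴
I = 5.366×10^5 mm⁴ = 5.366×10^-7 m⁴
Effective length L_e = K·L = 0.5 × 1.32 = 0.6600 m
P_cr = π²EI / L_e² = π² × 202×10⁹ × 5.366×10^-7 / 0.6600² = 2.456×10^6 N

P_cr ≈ 2460 kN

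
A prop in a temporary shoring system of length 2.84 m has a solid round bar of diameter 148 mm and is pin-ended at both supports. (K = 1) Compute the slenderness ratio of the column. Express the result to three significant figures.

For a solid circle r = d/4 = 148/4 = 37.00 mm
L_e = K·L = 1 × 2.84 m = 2.840 m = 2840.0 mm
λ = L_e / r_min = 2840.0 / 37.00 = 76.8

λ ≈ 76.8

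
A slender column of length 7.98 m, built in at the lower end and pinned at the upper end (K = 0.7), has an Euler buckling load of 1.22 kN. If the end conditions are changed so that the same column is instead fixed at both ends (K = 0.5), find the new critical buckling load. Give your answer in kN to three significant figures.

P_cr ∝ 1/K², so P_cr,new = P_cr,old × (K_old/K_new)² = 1.22 × (0.7/0.5)²
= 1.22 × 1.960 = 2.39 kN

P_cr ≈ 2.39 kN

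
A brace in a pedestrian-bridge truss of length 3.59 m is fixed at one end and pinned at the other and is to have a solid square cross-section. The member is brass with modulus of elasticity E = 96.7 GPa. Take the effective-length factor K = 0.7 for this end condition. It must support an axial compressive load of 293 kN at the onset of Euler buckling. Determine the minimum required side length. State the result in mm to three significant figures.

a ≈ 69.5 mm

L_e = K·L = 0.7 × 3.59 = 2.513 m
Required I = P_cr·L_e²/(π²E) = 2.930×10^5 × 2.513² / (π² × 9.67×10^10) = 1.939×10^-6 m⁴
I_req = 1.939×10^6 mm⁴
Solid square: I = a⁴/12  ⇒  a = (12I)^(1/4) = (12×1.939×10^6)^(1/4) = 69.5 mm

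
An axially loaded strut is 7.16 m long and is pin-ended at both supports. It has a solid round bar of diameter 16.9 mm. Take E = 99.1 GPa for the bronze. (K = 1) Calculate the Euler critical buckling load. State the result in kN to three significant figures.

I = πd⁴/64 = π×16.9⁴/64 = 4.004×10^3 mm⁴
I = 4.004×10^3 mm⁴ = 4.004×10^-9 m⁴
Effective length L_e = K·L = 1 × 7.16 = 7.160 m
P_cr = π²EI / L_e² = π² × 99.1×10⁹ × 4.004×10^-9 / 7.160² = 76.39 N

P_cr ≈ 0.0764 kN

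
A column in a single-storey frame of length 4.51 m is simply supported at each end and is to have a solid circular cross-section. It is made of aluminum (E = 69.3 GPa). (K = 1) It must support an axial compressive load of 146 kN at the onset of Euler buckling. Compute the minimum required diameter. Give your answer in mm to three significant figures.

L_e = K·L = 1 × 4.51 = 4.510 m
Required I = P_cr·L_e²/(π²E) = 1.460×10^5 × 4.510² / (π² × 6.93×10^10) = 4.342×10^-6 m⁴
I_req = 4.342×10^6 mm⁴
Solid circle: I = πd⁴/64  ⇒  d = (64I/π)^(1/4) = (64×4.342×10^6/π)^(1/4) = 97.0 mm

d ≈ 97.0 mm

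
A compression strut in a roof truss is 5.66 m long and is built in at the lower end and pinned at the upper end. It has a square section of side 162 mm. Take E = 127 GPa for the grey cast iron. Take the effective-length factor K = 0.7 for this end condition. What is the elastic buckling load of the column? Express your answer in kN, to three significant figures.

P_cr ≈ 4580 kN

I = a⁴/12 = 162⁴/12 = 5.740×10^7 mm⁴
I = 5.740×10^7 mm⁴ = 5.740×10^-5 m⁴
Effective length L_e = K·L = 0.7 × 5.66 = 3.962 m
P_cr = π²EI / L_e² = π² × 127×10⁹ × 5.740×10^-5 / 3.962² = 4.583×10^6 N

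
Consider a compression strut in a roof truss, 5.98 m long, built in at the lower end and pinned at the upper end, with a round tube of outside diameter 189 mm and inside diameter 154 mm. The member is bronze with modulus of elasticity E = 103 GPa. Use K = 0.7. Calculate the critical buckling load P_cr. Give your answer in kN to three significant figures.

d_o = 189 mm, d_i = 154 mm
I = π(d_o⁴ − d_i⁴)/64 = π(189⁴ − 154.0⁴)/64 = 3.503×10^7 mm⁴
I = 3.503×10^7 mm⁴ = 3.503×10^-5 m⁴
Effective length L_e = K·L = 0.7 × 5.98 = 4.186 m
P_cr = π²EI / L_e² = π² × 103×10⁹ × 3.503×10^-5 / 4.186² = 2.032×10^6 N

P_cr ≈ 2030 kN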